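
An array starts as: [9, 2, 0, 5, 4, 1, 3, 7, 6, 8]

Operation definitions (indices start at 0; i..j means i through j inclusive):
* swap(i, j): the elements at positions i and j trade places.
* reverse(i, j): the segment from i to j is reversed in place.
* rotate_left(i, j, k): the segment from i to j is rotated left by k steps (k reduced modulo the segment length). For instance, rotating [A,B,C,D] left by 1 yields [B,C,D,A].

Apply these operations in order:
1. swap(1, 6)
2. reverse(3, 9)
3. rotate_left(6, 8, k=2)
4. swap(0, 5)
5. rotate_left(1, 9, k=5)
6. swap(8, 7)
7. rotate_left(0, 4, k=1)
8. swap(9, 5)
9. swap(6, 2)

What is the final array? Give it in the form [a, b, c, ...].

Answer: [4, 2, 0, 5, 7, 9, 1, 6, 8, 3]

Derivation:
After 1 (swap(1, 6)): [9, 3, 0, 5, 4, 1, 2, 7, 6, 8]
After 2 (reverse(3, 9)): [9, 3, 0, 8, 6, 7, 2, 1, 4, 5]
After 3 (rotate_left(6, 8, k=2)): [9, 3, 0, 8, 6, 7, 4, 2, 1, 5]
After 4 (swap(0, 5)): [7, 3, 0, 8, 6, 9, 4, 2, 1, 5]
After 5 (rotate_left(1, 9, k=5)): [7, 4, 2, 1, 5, 3, 0, 8, 6, 9]
After 6 (swap(8, 7)): [7, 4, 2, 1, 5, 3, 0, 6, 8, 9]
After 7 (rotate_left(0, 4, k=1)): [4, 2, 1, 5, 7, 3, 0, 6, 8, 9]
After 8 (swap(9, 5)): [4, 2, 1, 5, 7, 9, 0, 6, 8, 3]
After 9 (swap(6, 2)): [4, 2, 0, 5, 7, 9, 1, 6, 8, 3]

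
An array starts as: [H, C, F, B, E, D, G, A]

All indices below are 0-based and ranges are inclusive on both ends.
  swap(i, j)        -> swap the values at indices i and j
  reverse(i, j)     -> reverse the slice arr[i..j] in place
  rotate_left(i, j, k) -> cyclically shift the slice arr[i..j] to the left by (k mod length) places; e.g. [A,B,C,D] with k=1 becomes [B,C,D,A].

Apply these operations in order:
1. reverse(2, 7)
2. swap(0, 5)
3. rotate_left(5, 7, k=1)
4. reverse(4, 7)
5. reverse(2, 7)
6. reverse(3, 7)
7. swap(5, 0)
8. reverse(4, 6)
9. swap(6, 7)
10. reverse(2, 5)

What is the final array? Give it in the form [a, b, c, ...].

Answer: [H, C, E, F, A, D, B, G]

Derivation:
After 1 (reverse(2, 7)): [H, C, A, G, D, E, B, F]
After 2 (swap(0, 5)): [E, C, A, G, D, H, B, F]
After 3 (rotate_left(5, 7, k=1)): [E, C, A, G, D, B, F, H]
After 4 (reverse(4, 7)): [E, C, A, G, H, F, B, D]
After 5 (reverse(2, 7)): [E, C, D, B, F, H, G, A]
After 6 (reverse(3, 7)): [E, C, D, A, G, H, F, B]
After 7 (swap(5, 0)): [H, C, D, A, G, E, F, B]
After 8 (reverse(4, 6)): [H, C, D, A, F, E, G, B]
After 9 (swap(6, 7)): [H, C, D, A, F, E, B, G]
After 10 (reverse(2, 5)): [H, C, E, F, A, D, B, G]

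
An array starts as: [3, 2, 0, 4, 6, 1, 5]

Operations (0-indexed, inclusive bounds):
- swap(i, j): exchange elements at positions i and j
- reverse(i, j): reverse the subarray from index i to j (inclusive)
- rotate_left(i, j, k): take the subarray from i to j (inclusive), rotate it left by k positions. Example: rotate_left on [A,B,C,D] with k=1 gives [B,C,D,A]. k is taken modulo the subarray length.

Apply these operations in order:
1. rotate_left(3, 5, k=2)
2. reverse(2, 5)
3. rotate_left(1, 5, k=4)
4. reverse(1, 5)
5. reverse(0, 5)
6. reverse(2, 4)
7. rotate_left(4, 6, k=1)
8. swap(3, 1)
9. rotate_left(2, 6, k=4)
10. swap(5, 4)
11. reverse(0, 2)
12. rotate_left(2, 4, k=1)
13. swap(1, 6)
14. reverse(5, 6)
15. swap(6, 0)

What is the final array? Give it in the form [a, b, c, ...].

After 1 (rotate_left(3, 5, k=2)): [3, 2, 0, 1, 4, 6, 5]
After 2 (reverse(2, 5)): [3, 2, 6, 4, 1, 0, 5]
After 3 (rotate_left(1, 5, k=4)): [3, 0, 2, 6, 4, 1, 5]
After 4 (reverse(1, 5)): [3, 1, 4, 6, 2, 0, 5]
After 5 (reverse(0, 5)): [0, 2, 6, 4, 1, 3, 5]
After 6 (reverse(2, 4)): [0, 2, 1, 4, 6, 3, 5]
After 7 (rotate_left(4, 6, k=1)): [0, 2, 1, 4, 3, 5, 6]
After 8 (swap(3, 1)): [0, 4, 1, 2, 3, 5, 6]
After 9 (rotate_left(2, 6, k=4)): [0, 4, 6, 1, 2, 3, 5]
After 10 (swap(5, 4)): [0, 4, 6, 1, 3, 2, 5]
After 11 (reverse(0, 2)): [6, 4, 0, 1, 3, 2, 5]
After 12 (rotate_left(2, 4, k=1)): [6, 4, 1, 3, 0, 2, 5]
After 13 (swap(1, 6)): [6, 5, 1, 3, 0, 2, 4]
After 14 (reverse(5, 6)): [6, 5, 1, 3, 0, 4, 2]
After 15 (swap(6, 0)): [2, 5, 1, 3, 0, 4, 6]

Answer: [2, 5, 1, 3, 0, 4, 6]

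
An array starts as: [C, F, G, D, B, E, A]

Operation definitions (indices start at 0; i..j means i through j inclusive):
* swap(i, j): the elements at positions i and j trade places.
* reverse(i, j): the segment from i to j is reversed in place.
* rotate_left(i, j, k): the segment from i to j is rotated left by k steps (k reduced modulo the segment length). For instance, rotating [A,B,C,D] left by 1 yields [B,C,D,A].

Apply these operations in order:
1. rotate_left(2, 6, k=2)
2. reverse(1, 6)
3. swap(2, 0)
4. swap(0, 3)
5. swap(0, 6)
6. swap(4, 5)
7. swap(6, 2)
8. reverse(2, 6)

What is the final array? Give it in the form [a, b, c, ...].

Answer: [F, D, C, E, B, G, A]

Derivation:
After 1 (rotate_left(2, 6, k=2)): [C, F, B, E, A, G, D]
After 2 (reverse(1, 6)): [C, D, G, A, E, B, F]
After 3 (swap(2, 0)): [G, D, C, A, E, B, F]
After 4 (swap(0, 3)): [A, D, C, G, E, B, F]
After 5 (swap(0, 6)): [F, D, C, G, E, B, A]
After 6 (swap(4, 5)): [F, D, C, G, B, E, A]
After 7 (swap(6, 2)): [F, D, A, G, B, E, C]
After 8 (reverse(2, 6)): [F, D, C, E, B, G, A]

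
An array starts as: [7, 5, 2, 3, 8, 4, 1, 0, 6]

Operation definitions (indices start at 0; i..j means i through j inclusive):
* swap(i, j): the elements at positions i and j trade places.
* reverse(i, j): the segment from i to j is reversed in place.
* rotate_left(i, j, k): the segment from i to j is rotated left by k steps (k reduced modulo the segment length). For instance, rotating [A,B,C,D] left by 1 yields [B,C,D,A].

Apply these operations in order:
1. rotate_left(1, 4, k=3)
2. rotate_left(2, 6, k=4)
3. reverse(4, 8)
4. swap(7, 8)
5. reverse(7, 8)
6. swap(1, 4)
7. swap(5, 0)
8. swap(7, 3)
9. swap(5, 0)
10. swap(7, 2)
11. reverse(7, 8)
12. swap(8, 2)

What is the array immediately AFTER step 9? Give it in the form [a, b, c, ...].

After 1 (rotate_left(1, 4, k=3)): [7, 8, 5, 2, 3, 4, 1, 0, 6]
After 2 (rotate_left(2, 6, k=4)): [7, 8, 1, 5, 2, 3, 4, 0, 6]
After 3 (reverse(4, 8)): [7, 8, 1, 5, 6, 0, 4, 3, 2]
After 4 (swap(7, 8)): [7, 8, 1, 5, 6, 0, 4, 2, 3]
After 5 (reverse(7, 8)): [7, 8, 1, 5, 6, 0, 4, 3, 2]
After 6 (swap(1, 4)): [7, 6, 1, 5, 8, 0, 4, 3, 2]
After 7 (swap(5, 0)): [0, 6, 1, 5, 8, 7, 4, 3, 2]
After 8 (swap(7, 3)): [0, 6, 1, 3, 8, 7, 4, 5, 2]
After 9 (swap(5, 0)): [7, 6, 1, 3, 8, 0, 4, 5, 2]

Answer: [7, 6, 1, 3, 8, 0, 4, 5, 2]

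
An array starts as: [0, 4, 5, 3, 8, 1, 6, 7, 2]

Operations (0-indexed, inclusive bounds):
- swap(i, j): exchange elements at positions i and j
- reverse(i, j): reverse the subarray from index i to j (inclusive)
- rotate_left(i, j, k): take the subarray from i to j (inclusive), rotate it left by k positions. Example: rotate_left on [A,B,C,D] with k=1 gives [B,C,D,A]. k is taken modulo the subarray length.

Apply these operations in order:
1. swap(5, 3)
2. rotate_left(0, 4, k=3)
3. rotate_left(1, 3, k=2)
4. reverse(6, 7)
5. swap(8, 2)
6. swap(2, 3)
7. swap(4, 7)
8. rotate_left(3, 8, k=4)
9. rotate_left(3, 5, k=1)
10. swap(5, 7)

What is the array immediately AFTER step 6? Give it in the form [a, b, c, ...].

After 1 (swap(5, 3)): [0, 4, 5, 1, 8, 3, 6, 7, 2]
After 2 (rotate_left(0, 4, k=3)): [1, 8, 0, 4, 5, 3, 6, 7, 2]
After 3 (rotate_left(1, 3, k=2)): [1, 4, 8, 0, 5, 3, 6, 7, 2]
After 4 (reverse(6, 7)): [1, 4, 8, 0, 5, 3, 7, 6, 2]
After 5 (swap(8, 2)): [1, 4, 2, 0, 5, 3, 7, 6, 8]
After 6 (swap(2, 3)): [1, 4, 0, 2, 5, 3, 7, 6, 8]

Answer: [1, 4, 0, 2, 5, 3, 7, 6, 8]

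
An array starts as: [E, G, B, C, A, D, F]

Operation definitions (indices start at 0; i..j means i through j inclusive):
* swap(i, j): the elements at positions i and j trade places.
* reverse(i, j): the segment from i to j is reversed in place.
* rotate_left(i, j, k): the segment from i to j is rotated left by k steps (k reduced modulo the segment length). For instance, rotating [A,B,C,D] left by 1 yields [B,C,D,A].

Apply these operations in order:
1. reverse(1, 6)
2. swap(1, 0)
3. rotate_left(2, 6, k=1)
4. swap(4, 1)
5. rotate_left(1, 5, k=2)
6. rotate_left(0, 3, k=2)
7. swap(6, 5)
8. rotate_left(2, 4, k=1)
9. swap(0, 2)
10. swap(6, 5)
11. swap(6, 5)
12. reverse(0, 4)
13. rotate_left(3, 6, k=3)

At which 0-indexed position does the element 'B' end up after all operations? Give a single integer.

After 1 (reverse(1, 6)): [E, F, D, A, C, B, G]
After 2 (swap(1, 0)): [F, E, D, A, C, B, G]
After 3 (rotate_left(2, 6, k=1)): [F, E, A, C, B, G, D]
After 4 (swap(4, 1)): [F, B, A, C, E, G, D]
After 5 (rotate_left(1, 5, k=2)): [F, C, E, G, B, A, D]
After 6 (rotate_left(0, 3, k=2)): [E, G, F, C, B, A, D]
After 7 (swap(6, 5)): [E, G, F, C, B, D, A]
After 8 (rotate_left(2, 4, k=1)): [E, G, C, B, F, D, A]
After 9 (swap(0, 2)): [C, G, E, B, F, D, A]
After 10 (swap(6, 5)): [C, G, E, B, F, A, D]
After 11 (swap(6, 5)): [C, G, E, B, F, D, A]
After 12 (reverse(0, 4)): [F, B, E, G, C, D, A]
After 13 (rotate_left(3, 6, k=3)): [F, B, E, A, G, C, D]

Answer: 1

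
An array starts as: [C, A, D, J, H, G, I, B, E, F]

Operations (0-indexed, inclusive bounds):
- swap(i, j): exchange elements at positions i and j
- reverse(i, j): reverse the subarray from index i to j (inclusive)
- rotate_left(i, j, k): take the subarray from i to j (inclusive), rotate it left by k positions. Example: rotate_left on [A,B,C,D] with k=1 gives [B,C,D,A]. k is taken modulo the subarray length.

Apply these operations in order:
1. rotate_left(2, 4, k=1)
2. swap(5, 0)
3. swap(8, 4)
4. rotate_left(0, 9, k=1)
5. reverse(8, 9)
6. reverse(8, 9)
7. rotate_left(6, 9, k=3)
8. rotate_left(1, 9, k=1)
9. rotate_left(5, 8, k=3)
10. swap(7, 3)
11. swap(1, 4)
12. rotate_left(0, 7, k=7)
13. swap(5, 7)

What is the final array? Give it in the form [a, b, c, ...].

Answer: [C, A, I, E, B, G, F, H, D, J]

Derivation:
After 1 (rotate_left(2, 4, k=1)): [C, A, J, H, D, G, I, B, E, F]
After 2 (swap(5, 0)): [G, A, J, H, D, C, I, B, E, F]
After 3 (swap(8, 4)): [G, A, J, H, E, C, I, B, D, F]
After 4 (rotate_left(0, 9, k=1)): [A, J, H, E, C, I, B, D, F, G]
After 5 (reverse(8, 9)): [A, J, H, E, C, I, B, D, G, F]
After 6 (reverse(8, 9)): [A, J, H, E, C, I, B, D, F, G]
After 7 (rotate_left(6, 9, k=3)): [A, J, H, E, C, I, G, B, D, F]
After 8 (rotate_left(1, 9, k=1)): [A, H, E, C, I, G, B, D, F, J]
After 9 (rotate_left(5, 8, k=3)): [A, H, E, C, I, F, G, B, D, J]
After 10 (swap(7, 3)): [A, H, E, B, I, F, G, C, D, J]
After 11 (swap(1, 4)): [A, I, E, B, H, F, G, C, D, J]
After 12 (rotate_left(0, 7, k=7)): [C, A, I, E, B, H, F, G, D, J]
After 13 (swap(5, 7)): [C, A, I, E, B, G, F, H, D, J]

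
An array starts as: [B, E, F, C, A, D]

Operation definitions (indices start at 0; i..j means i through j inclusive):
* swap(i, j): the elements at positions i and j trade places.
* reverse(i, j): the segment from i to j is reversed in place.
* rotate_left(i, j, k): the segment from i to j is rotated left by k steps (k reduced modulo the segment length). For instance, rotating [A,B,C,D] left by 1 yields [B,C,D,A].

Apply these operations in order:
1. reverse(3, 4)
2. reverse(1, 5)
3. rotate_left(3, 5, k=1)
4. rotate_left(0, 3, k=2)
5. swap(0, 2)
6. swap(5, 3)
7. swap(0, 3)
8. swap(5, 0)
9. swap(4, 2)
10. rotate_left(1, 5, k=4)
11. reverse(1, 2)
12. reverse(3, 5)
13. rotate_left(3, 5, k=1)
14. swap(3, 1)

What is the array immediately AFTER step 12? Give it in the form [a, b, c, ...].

Answer: [D, F, A, C, B, E]

Derivation:
After 1 (reverse(3, 4)): [B, E, F, A, C, D]
After 2 (reverse(1, 5)): [B, D, C, A, F, E]
After 3 (rotate_left(3, 5, k=1)): [B, D, C, F, E, A]
After 4 (rotate_left(0, 3, k=2)): [C, F, B, D, E, A]
After 5 (swap(0, 2)): [B, F, C, D, E, A]
After 6 (swap(5, 3)): [B, F, C, A, E, D]
After 7 (swap(0, 3)): [A, F, C, B, E, D]
After 8 (swap(5, 0)): [D, F, C, B, E, A]
After 9 (swap(4, 2)): [D, F, E, B, C, A]
After 10 (rotate_left(1, 5, k=4)): [D, A, F, E, B, C]
After 11 (reverse(1, 2)): [D, F, A, E, B, C]
After 12 (reverse(3, 5)): [D, F, A, C, B, E]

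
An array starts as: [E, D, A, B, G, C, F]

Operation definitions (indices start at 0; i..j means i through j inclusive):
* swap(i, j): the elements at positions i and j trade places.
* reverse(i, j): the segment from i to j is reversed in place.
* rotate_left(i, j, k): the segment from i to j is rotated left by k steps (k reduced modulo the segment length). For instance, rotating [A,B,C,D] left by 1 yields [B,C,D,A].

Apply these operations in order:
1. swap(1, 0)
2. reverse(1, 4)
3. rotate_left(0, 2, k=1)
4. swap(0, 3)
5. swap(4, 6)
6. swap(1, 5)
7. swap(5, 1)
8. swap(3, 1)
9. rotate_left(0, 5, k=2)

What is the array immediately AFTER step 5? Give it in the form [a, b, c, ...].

Answer: [A, B, D, G, F, C, E]

Derivation:
After 1 (swap(1, 0)): [D, E, A, B, G, C, F]
After 2 (reverse(1, 4)): [D, G, B, A, E, C, F]
After 3 (rotate_left(0, 2, k=1)): [G, B, D, A, E, C, F]
After 4 (swap(0, 3)): [A, B, D, G, E, C, F]
After 5 (swap(4, 6)): [A, B, D, G, F, C, E]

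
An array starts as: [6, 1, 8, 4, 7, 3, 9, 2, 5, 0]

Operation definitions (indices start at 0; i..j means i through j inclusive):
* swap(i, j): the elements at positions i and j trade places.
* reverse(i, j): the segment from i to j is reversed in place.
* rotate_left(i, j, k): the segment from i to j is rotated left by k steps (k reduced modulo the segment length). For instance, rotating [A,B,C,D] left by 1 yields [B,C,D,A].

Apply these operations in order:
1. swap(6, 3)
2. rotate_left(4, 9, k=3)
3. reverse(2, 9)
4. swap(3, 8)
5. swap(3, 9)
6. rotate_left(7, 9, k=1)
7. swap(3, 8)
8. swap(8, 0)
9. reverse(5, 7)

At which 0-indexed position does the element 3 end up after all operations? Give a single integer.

Answer: 5

Derivation:
After 1 (swap(6, 3)): [6, 1, 8, 9, 7, 3, 4, 2, 5, 0]
After 2 (rotate_left(4, 9, k=3)): [6, 1, 8, 9, 2, 5, 0, 7, 3, 4]
After 3 (reverse(2, 9)): [6, 1, 4, 3, 7, 0, 5, 2, 9, 8]
After 4 (swap(3, 8)): [6, 1, 4, 9, 7, 0, 5, 2, 3, 8]
After 5 (swap(3, 9)): [6, 1, 4, 8, 7, 0, 5, 2, 3, 9]
After 6 (rotate_left(7, 9, k=1)): [6, 1, 4, 8, 7, 0, 5, 3, 9, 2]
After 7 (swap(3, 8)): [6, 1, 4, 9, 7, 0, 5, 3, 8, 2]
After 8 (swap(8, 0)): [8, 1, 4, 9, 7, 0, 5, 3, 6, 2]
After 9 (reverse(5, 7)): [8, 1, 4, 9, 7, 3, 5, 0, 6, 2]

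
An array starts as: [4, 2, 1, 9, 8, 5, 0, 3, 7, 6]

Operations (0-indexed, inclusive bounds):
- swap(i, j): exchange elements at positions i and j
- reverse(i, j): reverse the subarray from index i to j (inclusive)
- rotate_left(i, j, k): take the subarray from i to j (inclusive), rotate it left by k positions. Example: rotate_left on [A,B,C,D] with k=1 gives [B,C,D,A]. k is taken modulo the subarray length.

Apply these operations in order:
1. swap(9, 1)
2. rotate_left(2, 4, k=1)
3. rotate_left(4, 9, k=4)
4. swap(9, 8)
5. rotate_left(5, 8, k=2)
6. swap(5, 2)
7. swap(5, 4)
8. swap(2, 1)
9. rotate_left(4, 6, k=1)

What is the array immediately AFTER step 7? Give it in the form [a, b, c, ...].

Answer: [4, 6, 5, 8, 9, 7, 3, 2, 1, 0]

Derivation:
After 1 (swap(9, 1)): [4, 6, 1, 9, 8, 5, 0, 3, 7, 2]
After 2 (rotate_left(2, 4, k=1)): [4, 6, 9, 8, 1, 5, 0, 3, 7, 2]
After 3 (rotate_left(4, 9, k=4)): [4, 6, 9, 8, 7, 2, 1, 5, 0, 3]
After 4 (swap(9, 8)): [4, 6, 9, 8, 7, 2, 1, 5, 3, 0]
After 5 (rotate_left(5, 8, k=2)): [4, 6, 9, 8, 7, 5, 3, 2, 1, 0]
After 6 (swap(5, 2)): [4, 6, 5, 8, 7, 9, 3, 2, 1, 0]
After 7 (swap(5, 4)): [4, 6, 5, 8, 9, 7, 3, 2, 1, 0]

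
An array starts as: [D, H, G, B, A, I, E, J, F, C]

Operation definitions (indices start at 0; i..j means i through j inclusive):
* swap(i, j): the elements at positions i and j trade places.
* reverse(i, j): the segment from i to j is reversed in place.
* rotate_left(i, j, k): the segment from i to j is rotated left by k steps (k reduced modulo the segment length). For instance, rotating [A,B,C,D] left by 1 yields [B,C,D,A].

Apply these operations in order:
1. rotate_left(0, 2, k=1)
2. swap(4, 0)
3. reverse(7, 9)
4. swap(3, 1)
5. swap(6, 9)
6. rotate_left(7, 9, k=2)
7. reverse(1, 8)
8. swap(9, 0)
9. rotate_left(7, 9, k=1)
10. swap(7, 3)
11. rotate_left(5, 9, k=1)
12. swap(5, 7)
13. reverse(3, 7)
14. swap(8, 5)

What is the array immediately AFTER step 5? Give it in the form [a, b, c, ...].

Answer: [A, B, D, G, H, I, J, C, F, E]

Derivation:
After 1 (rotate_left(0, 2, k=1)): [H, G, D, B, A, I, E, J, F, C]
After 2 (swap(4, 0)): [A, G, D, B, H, I, E, J, F, C]
After 3 (reverse(7, 9)): [A, G, D, B, H, I, E, C, F, J]
After 4 (swap(3, 1)): [A, B, D, G, H, I, E, C, F, J]
After 5 (swap(6, 9)): [A, B, D, G, H, I, J, C, F, E]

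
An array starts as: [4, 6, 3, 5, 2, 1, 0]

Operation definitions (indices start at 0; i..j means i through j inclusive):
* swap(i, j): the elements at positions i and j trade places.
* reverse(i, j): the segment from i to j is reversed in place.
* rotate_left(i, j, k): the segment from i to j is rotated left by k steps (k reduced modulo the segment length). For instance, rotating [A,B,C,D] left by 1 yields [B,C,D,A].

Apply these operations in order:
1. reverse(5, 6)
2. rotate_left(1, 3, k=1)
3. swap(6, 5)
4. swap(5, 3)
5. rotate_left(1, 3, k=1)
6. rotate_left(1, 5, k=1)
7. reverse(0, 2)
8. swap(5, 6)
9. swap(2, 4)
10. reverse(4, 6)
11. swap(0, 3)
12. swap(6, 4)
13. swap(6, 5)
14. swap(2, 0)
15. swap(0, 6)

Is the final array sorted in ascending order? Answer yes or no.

Answer: yes

Derivation:
After 1 (reverse(5, 6)): [4, 6, 3, 5, 2, 0, 1]
After 2 (rotate_left(1, 3, k=1)): [4, 3, 5, 6, 2, 0, 1]
After 3 (swap(6, 5)): [4, 3, 5, 6, 2, 1, 0]
After 4 (swap(5, 3)): [4, 3, 5, 1, 2, 6, 0]
After 5 (rotate_left(1, 3, k=1)): [4, 5, 1, 3, 2, 6, 0]
After 6 (rotate_left(1, 5, k=1)): [4, 1, 3, 2, 6, 5, 0]
After 7 (reverse(0, 2)): [3, 1, 4, 2, 6, 5, 0]
After 8 (swap(5, 6)): [3, 1, 4, 2, 6, 0, 5]
After 9 (swap(2, 4)): [3, 1, 6, 2, 4, 0, 5]
After 10 (reverse(4, 6)): [3, 1, 6, 2, 5, 0, 4]
After 11 (swap(0, 3)): [2, 1, 6, 3, 5, 0, 4]
After 12 (swap(6, 4)): [2, 1, 6, 3, 4, 0, 5]
After 13 (swap(6, 5)): [2, 1, 6, 3, 4, 5, 0]
After 14 (swap(2, 0)): [6, 1, 2, 3, 4, 5, 0]
After 15 (swap(0, 6)): [0, 1, 2, 3, 4, 5, 6]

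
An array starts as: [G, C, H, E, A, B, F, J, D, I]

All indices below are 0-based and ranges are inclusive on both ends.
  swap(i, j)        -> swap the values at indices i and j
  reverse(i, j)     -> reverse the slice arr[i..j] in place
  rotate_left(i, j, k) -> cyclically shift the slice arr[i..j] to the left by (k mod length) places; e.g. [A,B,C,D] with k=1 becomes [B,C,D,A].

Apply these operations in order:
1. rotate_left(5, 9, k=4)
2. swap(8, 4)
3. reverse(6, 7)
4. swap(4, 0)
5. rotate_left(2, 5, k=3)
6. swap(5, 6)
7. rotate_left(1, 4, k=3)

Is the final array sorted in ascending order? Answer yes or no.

Answer: no

Derivation:
After 1 (rotate_left(5, 9, k=4)): [G, C, H, E, A, I, B, F, J, D]
After 2 (swap(8, 4)): [G, C, H, E, J, I, B, F, A, D]
After 3 (reverse(6, 7)): [G, C, H, E, J, I, F, B, A, D]
After 4 (swap(4, 0)): [J, C, H, E, G, I, F, B, A, D]
After 5 (rotate_left(2, 5, k=3)): [J, C, I, H, E, G, F, B, A, D]
After 6 (swap(5, 6)): [J, C, I, H, E, F, G, B, A, D]
After 7 (rotate_left(1, 4, k=3)): [J, E, C, I, H, F, G, B, A, D]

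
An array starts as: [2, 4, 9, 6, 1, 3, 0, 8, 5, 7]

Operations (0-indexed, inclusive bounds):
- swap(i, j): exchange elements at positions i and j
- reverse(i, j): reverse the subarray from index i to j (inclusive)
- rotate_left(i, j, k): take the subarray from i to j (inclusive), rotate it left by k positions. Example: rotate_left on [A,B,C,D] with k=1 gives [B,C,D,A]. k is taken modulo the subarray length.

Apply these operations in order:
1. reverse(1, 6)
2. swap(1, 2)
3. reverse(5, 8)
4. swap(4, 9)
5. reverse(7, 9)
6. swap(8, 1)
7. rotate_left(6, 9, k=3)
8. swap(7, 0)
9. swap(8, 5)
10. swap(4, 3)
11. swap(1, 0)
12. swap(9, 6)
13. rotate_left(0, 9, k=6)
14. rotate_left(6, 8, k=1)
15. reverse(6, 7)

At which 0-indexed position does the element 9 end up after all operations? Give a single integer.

After 1 (reverse(1, 6)): [2, 0, 3, 1, 6, 9, 4, 8, 5, 7]
After 2 (swap(1, 2)): [2, 3, 0, 1, 6, 9, 4, 8, 5, 7]
After 3 (reverse(5, 8)): [2, 3, 0, 1, 6, 5, 8, 4, 9, 7]
After 4 (swap(4, 9)): [2, 3, 0, 1, 7, 5, 8, 4, 9, 6]
After 5 (reverse(7, 9)): [2, 3, 0, 1, 7, 5, 8, 6, 9, 4]
After 6 (swap(8, 1)): [2, 9, 0, 1, 7, 5, 8, 6, 3, 4]
After 7 (rotate_left(6, 9, k=3)): [2, 9, 0, 1, 7, 5, 4, 8, 6, 3]
After 8 (swap(7, 0)): [8, 9, 0, 1, 7, 5, 4, 2, 6, 3]
After 9 (swap(8, 5)): [8, 9, 0, 1, 7, 6, 4, 2, 5, 3]
After 10 (swap(4, 3)): [8, 9, 0, 7, 1, 6, 4, 2, 5, 3]
After 11 (swap(1, 0)): [9, 8, 0, 7, 1, 6, 4, 2, 5, 3]
After 12 (swap(9, 6)): [9, 8, 0, 7, 1, 6, 3, 2, 5, 4]
After 13 (rotate_left(0, 9, k=6)): [3, 2, 5, 4, 9, 8, 0, 7, 1, 6]
After 14 (rotate_left(6, 8, k=1)): [3, 2, 5, 4, 9, 8, 7, 1, 0, 6]
After 15 (reverse(6, 7)): [3, 2, 5, 4, 9, 8, 1, 7, 0, 6]

Answer: 4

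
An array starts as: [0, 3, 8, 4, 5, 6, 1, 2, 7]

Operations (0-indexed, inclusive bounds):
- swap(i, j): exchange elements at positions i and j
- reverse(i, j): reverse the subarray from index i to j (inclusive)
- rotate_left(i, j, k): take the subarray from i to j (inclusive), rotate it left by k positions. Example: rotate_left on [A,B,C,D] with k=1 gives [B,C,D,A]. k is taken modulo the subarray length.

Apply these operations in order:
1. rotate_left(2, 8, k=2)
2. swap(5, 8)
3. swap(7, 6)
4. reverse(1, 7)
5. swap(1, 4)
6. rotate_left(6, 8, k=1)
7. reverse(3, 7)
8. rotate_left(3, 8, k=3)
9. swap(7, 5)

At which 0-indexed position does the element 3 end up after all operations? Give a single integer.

Answer: 5

Derivation:
After 1 (rotate_left(2, 8, k=2)): [0, 3, 5, 6, 1, 2, 7, 8, 4]
After 2 (swap(5, 8)): [0, 3, 5, 6, 1, 4, 7, 8, 2]
After 3 (swap(7, 6)): [0, 3, 5, 6, 1, 4, 8, 7, 2]
After 4 (reverse(1, 7)): [0, 7, 8, 4, 1, 6, 5, 3, 2]
After 5 (swap(1, 4)): [0, 1, 8, 4, 7, 6, 5, 3, 2]
After 6 (rotate_left(6, 8, k=1)): [0, 1, 8, 4, 7, 6, 3, 2, 5]
After 7 (reverse(3, 7)): [0, 1, 8, 2, 3, 6, 7, 4, 5]
After 8 (rotate_left(3, 8, k=3)): [0, 1, 8, 7, 4, 5, 2, 3, 6]
After 9 (swap(7, 5)): [0, 1, 8, 7, 4, 3, 2, 5, 6]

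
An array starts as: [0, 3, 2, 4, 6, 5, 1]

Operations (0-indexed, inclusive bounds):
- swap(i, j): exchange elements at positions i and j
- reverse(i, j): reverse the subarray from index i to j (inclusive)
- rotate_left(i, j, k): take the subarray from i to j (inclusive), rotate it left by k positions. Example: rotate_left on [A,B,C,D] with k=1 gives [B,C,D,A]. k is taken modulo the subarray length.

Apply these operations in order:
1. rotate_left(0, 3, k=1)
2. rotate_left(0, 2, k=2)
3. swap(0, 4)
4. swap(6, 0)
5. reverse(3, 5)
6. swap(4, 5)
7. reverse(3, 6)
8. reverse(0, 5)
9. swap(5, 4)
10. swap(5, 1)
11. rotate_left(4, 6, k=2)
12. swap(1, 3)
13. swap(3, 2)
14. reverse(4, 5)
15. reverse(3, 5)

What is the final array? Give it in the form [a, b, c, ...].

After 1 (rotate_left(0, 3, k=1)): [3, 2, 4, 0, 6, 5, 1]
After 2 (rotate_left(0, 2, k=2)): [4, 3, 2, 0, 6, 5, 1]
After 3 (swap(0, 4)): [6, 3, 2, 0, 4, 5, 1]
After 4 (swap(6, 0)): [1, 3, 2, 0, 4, 5, 6]
After 5 (reverse(3, 5)): [1, 3, 2, 5, 4, 0, 6]
After 6 (swap(4, 5)): [1, 3, 2, 5, 0, 4, 6]
After 7 (reverse(3, 6)): [1, 3, 2, 6, 4, 0, 5]
After 8 (reverse(0, 5)): [0, 4, 6, 2, 3, 1, 5]
After 9 (swap(5, 4)): [0, 4, 6, 2, 1, 3, 5]
After 10 (swap(5, 1)): [0, 3, 6, 2, 1, 4, 5]
After 11 (rotate_left(4, 6, k=2)): [0, 3, 6, 2, 5, 1, 4]
After 12 (swap(1, 3)): [0, 2, 6, 3, 5, 1, 4]
After 13 (swap(3, 2)): [0, 2, 3, 6, 5, 1, 4]
After 14 (reverse(4, 5)): [0, 2, 3, 6, 1, 5, 4]
After 15 (reverse(3, 5)): [0, 2, 3, 5, 1, 6, 4]

Answer: [0, 2, 3, 5, 1, 6, 4]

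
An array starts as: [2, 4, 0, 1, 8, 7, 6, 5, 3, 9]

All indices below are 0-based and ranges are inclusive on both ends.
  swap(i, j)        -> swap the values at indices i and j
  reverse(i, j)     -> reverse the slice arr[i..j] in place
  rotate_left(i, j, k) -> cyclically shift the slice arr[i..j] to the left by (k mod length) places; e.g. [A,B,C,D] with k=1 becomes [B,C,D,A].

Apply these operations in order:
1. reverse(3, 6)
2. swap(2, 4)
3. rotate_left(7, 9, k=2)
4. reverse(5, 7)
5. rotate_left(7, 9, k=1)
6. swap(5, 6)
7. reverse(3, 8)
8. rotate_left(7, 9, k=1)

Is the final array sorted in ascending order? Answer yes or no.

After 1 (reverse(3, 6)): [2, 4, 0, 6, 7, 8, 1, 5, 3, 9]
After 2 (swap(2, 4)): [2, 4, 7, 6, 0, 8, 1, 5, 3, 9]
After 3 (rotate_left(7, 9, k=2)): [2, 4, 7, 6, 0, 8, 1, 9, 5, 3]
After 4 (reverse(5, 7)): [2, 4, 7, 6, 0, 9, 1, 8, 5, 3]
After 5 (rotate_left(7, 9, k=1)): [2, 4, 7, 6, 0, 9, 1, 5, 3, 8]
After 6 (swap(5, 6)): [2, 4, 7, 6, 0, 1, 9, 5, 3, 8]
After 7 (reverse(3, 8)): [2, 4, 7, 3, 5, 9, 1, 0, 6, 8]
After 8 (rotate_left(7, 9, k=1)): [2, 4, 7, 3, 5, 9, 1, 6, 8, 0]

Answer: no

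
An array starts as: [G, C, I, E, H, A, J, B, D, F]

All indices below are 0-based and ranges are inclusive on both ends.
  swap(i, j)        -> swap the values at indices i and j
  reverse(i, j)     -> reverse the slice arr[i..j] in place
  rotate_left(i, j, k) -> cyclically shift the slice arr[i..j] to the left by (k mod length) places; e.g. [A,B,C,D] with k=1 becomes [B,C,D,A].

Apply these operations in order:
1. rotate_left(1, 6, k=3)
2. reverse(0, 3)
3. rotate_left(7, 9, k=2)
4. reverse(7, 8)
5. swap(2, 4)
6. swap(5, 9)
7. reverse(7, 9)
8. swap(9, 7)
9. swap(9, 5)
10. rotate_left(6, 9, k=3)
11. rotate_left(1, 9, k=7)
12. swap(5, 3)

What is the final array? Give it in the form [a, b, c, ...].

Answer: [J, B, F, G, C, A, H, I, D, E]

Derivation:
After 1 (rotate_left(1, 6, k=3)): [G, H, A, J, C, I, E, B, D, F]
After 2 (reverse(0, 3)): [J, A, H, G, C, I, E, B, D, F]
After 3 (rotate_left(7, 9, k=2)): [J, A, H, G, C, I, E, F, B, D]
After 4 (reverse(7, 8)): [J, A, H, G, C, I, E, B, F, D]
After 5 (swap(2, 4)): [J, A, C, G, H, I, E, B, F, D]
After 6 (swap(5, 9)): [J, A, C, G, H, D, E, B, F, I]
After 7 (reverse(7, 9)): [J, A, C, G, H, D, E, I, F, B]
After 8 (swap(9, 7)): [J, A, C, G, H, D, E, B, F, I]
After 9 (swap(9, 5)): [J, A, C, G, H, I, E, B, F, D]
After 10 (rotate_left(6, 9, k=3)): [J, A, C, G, H, I, D, E, B, F]
After 11 (rotate_left(1, 9, k=7)): [J, B, F, A, C, G, H, I, D, E]
After 12 (swap(5, 3)): [J, B, F, G, C, A, H, I, D, E]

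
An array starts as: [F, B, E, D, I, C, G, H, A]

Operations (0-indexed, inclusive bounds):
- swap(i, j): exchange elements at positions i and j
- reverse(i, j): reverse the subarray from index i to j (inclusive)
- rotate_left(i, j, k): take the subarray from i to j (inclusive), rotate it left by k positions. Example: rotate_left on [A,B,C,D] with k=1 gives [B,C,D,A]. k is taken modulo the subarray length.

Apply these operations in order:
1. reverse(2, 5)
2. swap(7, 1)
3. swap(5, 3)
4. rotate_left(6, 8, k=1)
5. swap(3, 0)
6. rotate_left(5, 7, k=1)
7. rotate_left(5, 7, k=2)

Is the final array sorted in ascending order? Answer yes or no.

After 1 (reverse(2, 5)): [F, B, C, I, D, E, G, H, A]
After 2 (swap(7, 1)): [F, H, C, I, D, E, G, B, A]
After 3 (swap(5, 3)): [F, H, C, E, D, I, G, B, A]
After 4 (rotate_left(6, 8, k=1)): [F, H, C, E, D, I, B, A, G]
After 5 (swap(3, 0)): [E, H, C, F, D, I, B, A, G]
After 6 (rotate_left(5, 7, k=1)): [E, H, C, F, D, B, A, I, G]
After 7 (rotate_left(5, 7, k=2)): [E, H, C, F, D, I, B, A, G]

Answer: no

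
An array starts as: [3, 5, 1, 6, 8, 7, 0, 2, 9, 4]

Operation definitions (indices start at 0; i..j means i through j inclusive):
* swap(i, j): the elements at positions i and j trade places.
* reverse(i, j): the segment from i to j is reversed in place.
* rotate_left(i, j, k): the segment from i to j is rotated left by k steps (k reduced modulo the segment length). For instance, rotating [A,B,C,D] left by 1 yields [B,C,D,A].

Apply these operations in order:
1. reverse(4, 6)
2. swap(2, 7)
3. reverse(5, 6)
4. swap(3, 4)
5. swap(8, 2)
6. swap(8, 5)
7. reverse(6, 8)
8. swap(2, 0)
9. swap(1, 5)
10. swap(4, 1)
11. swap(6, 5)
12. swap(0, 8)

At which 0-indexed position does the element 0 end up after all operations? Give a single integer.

Answer: 3

Derivation:
After 1 (reverse(4, 6)): [3, 5, 1, 6, 0, 7, 8, 2, 9, 4]
After 2 (swap(2, 7)): [3, 5, 2, 6, 0, 7, 8, 1, 9, 4]
After 3 (reverse(5, 6)): [3, 5, 2, 6, 0, 8, 7, 1, 9, 4]
After 4 (swap(3, 4)): [3, 5, 2, 0, 6, 8, 7, 1, 9, 4]
After 5 (swap(8, 2)): [3, 5, 9, 0, 6, 8, 7, 1, 2, 4]
After 6 (swap(8, 5)): [3, 5, 9, 0, 6, 2, 7, 1, 8, 4]
After 7 (reverse(6, 8)): [3, 5, 9, 0, 6, 2, 8, 1, 7, 4]
After 8 (swap(2, 0)): [9, 5, 3, 0, 6, 2, 8, 1, 7, 4]
After 9 (swap(1, 5)): [9, 2, 3, 0, 6, 5, 8, 1, 7, 4]
After 10 (swap(4, 1)): [9, 6, 3, 0, 2, 5, 8, 1, 7, 4]
After 11 (swap(6, 5)): [9, 6, 3, 0, 2, 8, 5, 1, 7, 4]
After 12 (swap(0, 8)): [7, 6, 3, 0, 2, 8, 5, 1, 9, 4]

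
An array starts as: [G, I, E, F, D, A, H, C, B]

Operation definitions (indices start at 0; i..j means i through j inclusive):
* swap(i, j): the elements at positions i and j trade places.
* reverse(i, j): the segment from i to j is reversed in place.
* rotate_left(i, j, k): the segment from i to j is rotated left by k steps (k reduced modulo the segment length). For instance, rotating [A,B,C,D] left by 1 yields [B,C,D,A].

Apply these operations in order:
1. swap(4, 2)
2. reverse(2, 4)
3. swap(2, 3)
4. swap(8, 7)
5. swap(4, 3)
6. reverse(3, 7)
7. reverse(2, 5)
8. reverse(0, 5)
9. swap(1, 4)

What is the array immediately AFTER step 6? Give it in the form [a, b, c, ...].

After 1 (swap(4, 2)): [G, I, D, F, E, A, H, C, B]
After 2 (reverse(2, 4)): [G, I, E, F, D, A, H, C, B]
After 3 (swap(2, 3)): [G, I, F, E, D, A, H, C, B]
After 4 (swap(8, 7)): [G, I, F, E, D, A, H, B, C]
After 5 (swap(4, 3)): [G, I, F, D, E, A, H, B, C]
After 6 (reverse(3, 7)): [G, I, F, B, H, A, E, D, C]

Answer: [G, I, F, B, H, A, E, D, C]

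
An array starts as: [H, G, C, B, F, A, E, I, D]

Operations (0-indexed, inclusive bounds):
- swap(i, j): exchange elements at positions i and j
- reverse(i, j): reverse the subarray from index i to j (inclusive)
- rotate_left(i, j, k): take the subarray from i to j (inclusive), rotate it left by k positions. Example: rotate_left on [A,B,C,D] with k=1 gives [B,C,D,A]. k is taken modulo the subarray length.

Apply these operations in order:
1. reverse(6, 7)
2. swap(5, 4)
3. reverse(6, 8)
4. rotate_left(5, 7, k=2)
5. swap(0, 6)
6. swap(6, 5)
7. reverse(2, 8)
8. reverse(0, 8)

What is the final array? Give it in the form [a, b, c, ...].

Answer: [C, B, A, H, E, D, I, G, F]

Derivation:
After 1 (reverse(6, 7)): [H, G, C, B, F, A, I, E, D]
After 2 (swap(5, 4)): [H, G, C, B, A, F, I, E, D]
After 3 (reverse(6, 8)): [H, G, C, B, A, F, D, E, I]
After 4 (rotate_left(5, 7, k=2)): [H, G, C, B, A, E, F, D, I]
After 5 (swap(0, 6)): [F, G, C, B, A, E, H, D, I]
After 6 (swap(6, 5)): [F, G, C, B, A, H, E, D, I]
After 7 (reverse(2, 8)): [F, G, I, D, E, H, A, B, C]
After 8 (reverse(0, 8)): [C, B, A, H, E, D, I, G, F]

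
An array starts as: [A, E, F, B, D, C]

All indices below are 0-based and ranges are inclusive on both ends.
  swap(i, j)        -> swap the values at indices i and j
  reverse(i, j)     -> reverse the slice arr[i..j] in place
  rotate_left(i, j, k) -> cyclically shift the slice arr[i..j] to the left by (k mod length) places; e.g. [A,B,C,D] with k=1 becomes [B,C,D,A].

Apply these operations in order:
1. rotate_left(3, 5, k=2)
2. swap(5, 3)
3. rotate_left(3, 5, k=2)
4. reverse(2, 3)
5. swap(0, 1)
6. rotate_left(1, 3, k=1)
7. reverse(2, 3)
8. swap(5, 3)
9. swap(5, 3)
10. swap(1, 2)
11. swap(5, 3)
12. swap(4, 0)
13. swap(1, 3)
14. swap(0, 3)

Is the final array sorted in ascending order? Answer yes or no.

Answer: yes

Derivation:
After 1 (rotate_left(3, 5, k=2)): [A, E, F, C, B, D]
After 2 (swap(5, 3)): [A, E, F, D, B, C]
After 3 (rotate_left(3, 5, k=2)): [A, E, F, C, D, B]
After 4 (reverse(2, 3)): [A, E, C, F, D, B]
After 5 (swap(0, 1)): [E, A, C, F, D, B]
After 6 (rotate_left(1, 3, k=1)): [E, C, F, A, D, B]
After 7 (reverse(2, 3)): [E, C, A, F, D, B]
After 8 (swap(5, 3)): [E, C, A, B, D, F]
After 9 (swap(5, 3)): [E, C, A, F, D, B]
After 10 (swap(1, 2)): [E, A, C, F, D, B]
After 11 (swap(5, 3)): [E, A, C, B, D, F]
After 12 (swap(4, 0)): [D, A, C, B, E, F]
After 13 (swap(1, 3)): [D, B, C, A, E, F]
After 14 (swap(0, 3)): [A, B, C, D, E, F]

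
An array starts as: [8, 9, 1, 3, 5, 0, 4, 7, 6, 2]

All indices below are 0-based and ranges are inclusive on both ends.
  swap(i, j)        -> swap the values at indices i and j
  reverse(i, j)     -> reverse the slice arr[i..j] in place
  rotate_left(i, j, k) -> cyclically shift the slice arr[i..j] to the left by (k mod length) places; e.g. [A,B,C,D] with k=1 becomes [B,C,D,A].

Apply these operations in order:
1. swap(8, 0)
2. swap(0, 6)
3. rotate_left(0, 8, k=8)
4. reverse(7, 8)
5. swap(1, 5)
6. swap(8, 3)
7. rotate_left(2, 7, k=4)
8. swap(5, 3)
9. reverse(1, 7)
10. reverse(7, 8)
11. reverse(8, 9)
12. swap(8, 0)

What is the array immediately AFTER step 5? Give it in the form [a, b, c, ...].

Answer: [8, 5, 9, 1, 3, 4, 0, 7, 6, 2]

Derivation:
After 1 (swap(8, 0)): [6, 9, 1, 3, 5, 0, 4, 7, 8, 2]
After 2 (swap(0, 6)): [4, 9, 1, 3, 5, 0, 6, 7, 8, 2]
After 3 (rotate_left(0, 8, k=8)): [8, 4, 9, 1, 3, 5, 0, 6, 7, 2]
After 4 (reverse(7, 8)): [8, 4, 9, 1, 3, 5, 0, 7, 6, 2]
After 5 (swap(1, 5)): [8, 5, 9, 1, 3, 4, 0, 7, 6, 2]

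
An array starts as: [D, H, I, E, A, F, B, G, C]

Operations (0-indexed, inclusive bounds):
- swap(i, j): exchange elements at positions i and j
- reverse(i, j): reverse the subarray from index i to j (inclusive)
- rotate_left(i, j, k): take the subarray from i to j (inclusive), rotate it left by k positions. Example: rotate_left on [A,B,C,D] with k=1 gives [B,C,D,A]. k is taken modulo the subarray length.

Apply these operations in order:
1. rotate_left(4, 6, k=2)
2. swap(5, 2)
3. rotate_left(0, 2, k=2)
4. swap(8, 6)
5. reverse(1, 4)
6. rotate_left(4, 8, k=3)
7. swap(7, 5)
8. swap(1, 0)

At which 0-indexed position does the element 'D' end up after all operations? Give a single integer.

Answer: 6

Derivation:
After 1 (rotate_left(4, 6, k=2)): [D, H, I, E, B, A, F, G, C]
After 2 (swap(5, 2)): [D, H, A, E, B, I, F, G, C]
After 3 (rotate_left(0, 2, k=2)): [A, D, H, E, B, I, F, G, C]
After 4 (swap(8, 6)): [A, D, H, E, B, I, C, G, F]
After 5 (reverse(1, 4)): [A, B, E, H, D, I, C, G, F]
After 6 (rotate_left(4, 8, k=3)): [A, B, E, H, G, F, D, I, C]
After 7 (swap(7, 5)): [A, B, E, H, G, I, D, F, C]
After 8 (swap(1, 0)): [B, A, E, H, G, I, D, F, C]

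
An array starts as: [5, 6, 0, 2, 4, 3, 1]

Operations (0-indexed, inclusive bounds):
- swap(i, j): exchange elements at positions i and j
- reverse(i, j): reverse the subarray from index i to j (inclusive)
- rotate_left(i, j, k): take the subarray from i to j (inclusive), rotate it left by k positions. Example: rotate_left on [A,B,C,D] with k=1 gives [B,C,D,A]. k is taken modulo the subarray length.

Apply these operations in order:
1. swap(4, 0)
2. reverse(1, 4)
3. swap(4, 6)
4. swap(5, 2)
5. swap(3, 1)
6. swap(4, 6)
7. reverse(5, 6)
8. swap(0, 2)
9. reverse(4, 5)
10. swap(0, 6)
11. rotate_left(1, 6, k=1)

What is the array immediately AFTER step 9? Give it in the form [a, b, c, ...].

Answer: [3, 0, 4, 5, 1, 6, 2]

Derivation:
After 1 (swap(4, 0)): [4, 6, 0, 2, 5, 3, 1]
After 2 (reverse(1, 4)): [4, 5, 2, 0, 6, 3, 1]
After 3 (swap(4, 6)): [4, 5, 2, 0, 1, 3, 6]
After 4 (swap(5, 2)): [4, 5, 3, 0, 1, 2, 6]
After 5 (swap(3, 1)): [4, 0, 3, 5, 1, 2, 6]
After 6 (swap(4, 6)): [4, 0, 3, 5, 6, 2, 1]
After 7 (reverse(5, 6)): [4, 0, 3, 5, 6, 1, 2]
After 8 (swap(0, 2)): [3, 0, 4, 5, 6, 1, 2]
After 9 (reverse(4, 5)): [3, 0, 4, 5, 1, 6, 2]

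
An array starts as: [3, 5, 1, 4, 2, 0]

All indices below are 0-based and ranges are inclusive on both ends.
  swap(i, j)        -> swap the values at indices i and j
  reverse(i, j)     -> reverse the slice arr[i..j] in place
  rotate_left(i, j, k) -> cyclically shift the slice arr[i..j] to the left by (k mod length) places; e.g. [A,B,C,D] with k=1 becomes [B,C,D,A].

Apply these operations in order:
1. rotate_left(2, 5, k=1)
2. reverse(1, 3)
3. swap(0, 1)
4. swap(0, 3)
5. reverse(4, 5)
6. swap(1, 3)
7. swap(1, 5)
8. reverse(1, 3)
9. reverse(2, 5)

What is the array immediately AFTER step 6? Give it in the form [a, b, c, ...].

After 1 (rotate_left(2, 5, k=1)): [3, 5, 4, 2, 0, 1]
After 2 (reverse(1, 3)): [3, 2, 4, 5, 0, 1]
After 3 (swap(0, 1)): [2, 3, 4, 5, 0, 1]
After 4 (swap(0, 3)): [5, 3, 4, 2, 0, 1]
After 5 (reverse(4, 5)): [5, 3, 4, 2, 1, 0]
After 6 (swap(1, 3)): [5, 2, 4, 3, 1, 0]

Answer: [5, 2, 4, 3, 1, 0]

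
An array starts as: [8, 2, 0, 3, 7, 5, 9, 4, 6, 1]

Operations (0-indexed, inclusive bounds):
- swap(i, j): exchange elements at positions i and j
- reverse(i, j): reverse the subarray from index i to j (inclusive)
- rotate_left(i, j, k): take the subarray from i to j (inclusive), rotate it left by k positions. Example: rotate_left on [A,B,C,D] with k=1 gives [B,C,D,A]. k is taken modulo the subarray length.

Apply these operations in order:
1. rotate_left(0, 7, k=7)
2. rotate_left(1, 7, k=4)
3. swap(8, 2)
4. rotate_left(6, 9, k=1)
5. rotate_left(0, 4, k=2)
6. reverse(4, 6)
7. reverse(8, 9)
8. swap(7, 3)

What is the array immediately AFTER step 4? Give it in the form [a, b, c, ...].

Answer: [4, 7, 6, 9, 8, 2, 3, 5, 1, 0]

Derivation:
After 1 (rotate_left(0, 7, k=7)): [4, 8, 2, 0, 3, 7, 5, 9, 6, 1]
After 2 (rotate_left(1, 7, k=4)): [4, 7, 5, 9, 8, 2, 0, 3, 6, 1]
After 3 (swap(8, 2)): [4, 7, 6, 9, 8, 2, 0, 3, 5, 1]
After 4 (rotate_left(6, 9, k=1)): [4, 7, 6, 9, 8, 2, 3, 5, 1, 0]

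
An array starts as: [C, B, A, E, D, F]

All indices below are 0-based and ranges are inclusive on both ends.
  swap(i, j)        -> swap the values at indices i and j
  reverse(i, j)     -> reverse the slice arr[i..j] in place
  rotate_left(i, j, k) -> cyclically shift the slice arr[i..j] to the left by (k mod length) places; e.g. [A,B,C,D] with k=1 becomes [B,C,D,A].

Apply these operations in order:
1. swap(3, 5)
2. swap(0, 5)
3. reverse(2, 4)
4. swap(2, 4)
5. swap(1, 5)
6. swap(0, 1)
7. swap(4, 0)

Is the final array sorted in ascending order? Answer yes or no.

Answer: no

Derivation:
After 1 (swap(3, 5)): [C, B, A, F, D, E]
After 2 (swap(0, 5)): [E, B, A, F, D, C]
After 3 (reverse(2, 4)): [E, B, D, F, A, C]
After 4 (swap(2, 4)): [E, B, A, F, D, C]
After 5 (swap(1, 5)): [E, C, A, F, D, B]
After 6 (swap(0, 1)): [C, E, A, F, D, B]
After 7 (swap(4, 0)): [D, E, A, F, C, B]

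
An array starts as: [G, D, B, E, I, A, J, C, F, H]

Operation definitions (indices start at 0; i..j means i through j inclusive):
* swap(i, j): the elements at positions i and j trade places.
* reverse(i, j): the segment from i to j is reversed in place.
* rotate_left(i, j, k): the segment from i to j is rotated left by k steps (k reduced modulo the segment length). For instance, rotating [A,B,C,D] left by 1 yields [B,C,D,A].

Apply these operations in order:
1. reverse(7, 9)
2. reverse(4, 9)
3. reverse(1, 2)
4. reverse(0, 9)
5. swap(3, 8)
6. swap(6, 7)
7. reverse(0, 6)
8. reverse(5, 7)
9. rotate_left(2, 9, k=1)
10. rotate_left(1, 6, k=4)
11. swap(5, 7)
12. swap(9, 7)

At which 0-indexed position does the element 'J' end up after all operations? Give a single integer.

After 1 (reverse(7, 9)): [G, D, B, E, I, A, J, H, F, C]
After 2 (reverse(4, 9)): [G, D, B, E, C, F, H, J, A, I]
After 3 (reverse(1, 2)): [G, B, D, E, C, F, H, J, A, I]
After 4 (reverse(0, 9)): [I, A, J, H, F, C, E, D, B, G]
After 5 (swap(3, 8)): [I, A, J, B, F, C, E, D, H, G]
After 6 (swap(6, 7)): [I, A, J, B, F, C, D, E, H, G]
After 7 (reverse(0, 6)): [D, C, F, B, J, A, I, E, H, G]
After 8 (reverse(5, 7)): [D, C, F, B, J, E, I, A, H, G]
After 9 (rotate_left(2, 9, k=1)): [D, C, B, J, E, I, A, H, G, F]
After 10 (rotate_left(1, 6, k=4)): [D, I, A, C, B, J, E, H, G, F]
After 11 (swap(5, 7)): [D, I, A, C, B, H, E, J, G, F]
After 12 (swap(9, 7)): [D, I, A, C, B, H, E, F, G, J]

Answer: 9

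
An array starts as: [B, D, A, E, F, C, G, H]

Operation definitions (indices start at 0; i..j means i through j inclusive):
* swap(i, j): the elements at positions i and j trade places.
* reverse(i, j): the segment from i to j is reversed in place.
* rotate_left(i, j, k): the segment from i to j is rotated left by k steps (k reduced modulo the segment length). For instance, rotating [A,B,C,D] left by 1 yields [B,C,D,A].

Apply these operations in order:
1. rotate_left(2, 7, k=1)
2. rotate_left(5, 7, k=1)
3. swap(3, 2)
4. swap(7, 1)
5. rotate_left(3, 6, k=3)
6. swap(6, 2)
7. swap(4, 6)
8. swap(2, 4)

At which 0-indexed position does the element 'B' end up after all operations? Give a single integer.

After 1 (rotate_left(2, 7, k=1)): [B, D, E, F, C, G, H, A]
After 2 (rotate_left(5, 7, k=1)): [B, D, E, F, C, H, A, G]
After 3 (swap(3, 2)): [B, D, F, E, C, H, A, G]
After 4 (swap(7, 1)): [B, G, F, E, C, H, A, D]
After 5 (rotate_left(3, 6, k=3)): [B, G, F, A, E, C, H, D]
After 6 (swap(6, 2)): [B, G, H, A, E, C, F, D]
After 7 (swap(4, 6)): [B, G, H, A, F, C, E, D]
After 8 (swap(2, 4)): [B, G, F, A, H, C, E, D]

Answer: 0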